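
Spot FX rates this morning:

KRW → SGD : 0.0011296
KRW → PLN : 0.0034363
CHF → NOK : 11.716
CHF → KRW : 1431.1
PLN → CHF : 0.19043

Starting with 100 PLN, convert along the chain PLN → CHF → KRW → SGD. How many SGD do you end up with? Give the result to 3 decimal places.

30.784

100 PLN × 0.19043 = 19.043 CHF
19.043 CHF × 1431.1 = 27252.4373 KRW
27252.4373 KRW × 0.0011296 = 30.78435317408 SGD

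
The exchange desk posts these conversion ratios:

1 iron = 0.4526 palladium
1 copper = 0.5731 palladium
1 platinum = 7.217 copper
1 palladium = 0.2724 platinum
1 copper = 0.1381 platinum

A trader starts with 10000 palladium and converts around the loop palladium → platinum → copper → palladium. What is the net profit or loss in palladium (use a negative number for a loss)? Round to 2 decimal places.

10000 palladium × 0.2724 = 2724 platinum
2724 platinum × 7.217 = 19659.108 copper
19659.108 copper × 0.5731 = 11266.6347948 palladium
Net change: 11266.6347948 − 10000 = 1266.6347948 palladium

1266.63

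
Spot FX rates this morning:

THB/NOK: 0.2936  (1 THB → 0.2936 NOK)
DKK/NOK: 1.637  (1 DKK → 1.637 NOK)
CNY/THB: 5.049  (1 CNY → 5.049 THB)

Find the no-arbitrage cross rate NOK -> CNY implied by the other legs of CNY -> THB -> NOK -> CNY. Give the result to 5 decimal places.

0.67459

Known legs of the cycle: 5.049 × 0.2936 = 1.4823864
For no arbitrage the full-cycle product must be 1, so the missing rate is 1 / 1.4823864 ≈ 0.6745879.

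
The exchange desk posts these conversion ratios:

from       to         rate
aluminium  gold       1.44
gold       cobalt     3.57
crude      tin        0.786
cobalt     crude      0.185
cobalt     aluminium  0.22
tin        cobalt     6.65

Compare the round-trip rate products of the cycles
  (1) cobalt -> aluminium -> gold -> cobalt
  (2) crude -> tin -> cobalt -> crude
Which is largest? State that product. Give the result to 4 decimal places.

1.1310

(1) 0.22 × 1.44 × 3.57 = 1.13098
(2) 0.786 × 6.65 × 0.185 = 0.96698
Highest is cycle (1) at 1.1310 (>1, arbitrage).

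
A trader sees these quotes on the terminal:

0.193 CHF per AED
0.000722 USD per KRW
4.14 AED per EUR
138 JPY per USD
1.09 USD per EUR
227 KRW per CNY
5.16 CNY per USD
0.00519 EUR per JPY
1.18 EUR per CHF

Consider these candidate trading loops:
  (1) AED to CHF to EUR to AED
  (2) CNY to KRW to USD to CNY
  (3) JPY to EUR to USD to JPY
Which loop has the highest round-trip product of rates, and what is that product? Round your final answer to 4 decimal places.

(1) 0.193 × 1.18 × 4.14 = 0.94284
(2) 227 × 0.000722 × 5.16 = 0.84569
(3) 0.00519 × 1.09 × 138 = 0.78068
Highest is cycle (1) at 0.9428 (≤1, no arbitrage).

0.9428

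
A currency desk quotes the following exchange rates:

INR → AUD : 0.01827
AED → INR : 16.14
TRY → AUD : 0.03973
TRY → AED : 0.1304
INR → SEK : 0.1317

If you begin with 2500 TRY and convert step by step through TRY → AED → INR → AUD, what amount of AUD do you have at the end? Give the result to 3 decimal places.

96.130

2500 TRY × 0.1304 = 326 AED
326 AED × 16.14 = 5261.64 INR
5261.64 INR × 0.01827 = 96.1301628 AUD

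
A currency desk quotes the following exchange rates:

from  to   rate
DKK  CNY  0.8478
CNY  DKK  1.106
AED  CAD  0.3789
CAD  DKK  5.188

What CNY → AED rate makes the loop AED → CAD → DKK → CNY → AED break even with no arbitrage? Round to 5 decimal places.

0.60004

Known legs of the cycle: 0.3789 × 5.188 × 0.8478 = 1.66654860696
For no arbitrage the full-cycle product must be 1, so the missing rate is 1 / 1.66654860696 ≈ 0.6000425.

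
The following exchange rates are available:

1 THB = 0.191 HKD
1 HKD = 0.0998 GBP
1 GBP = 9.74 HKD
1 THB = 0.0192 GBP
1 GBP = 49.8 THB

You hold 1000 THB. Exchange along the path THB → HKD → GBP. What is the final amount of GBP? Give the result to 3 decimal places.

1000 THB × 0.191 = 191 HKD
191 HKD × 0.0998 = 19.0618 GBP

19.062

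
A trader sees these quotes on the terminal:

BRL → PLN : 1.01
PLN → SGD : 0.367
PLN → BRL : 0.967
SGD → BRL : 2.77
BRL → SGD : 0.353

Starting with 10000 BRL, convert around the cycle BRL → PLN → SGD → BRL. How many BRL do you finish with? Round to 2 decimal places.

10267.56

10000 BRL × 1.01 = 10100 PLN
10100 PLN × 0.367 = 3706.7 SGD
3706.7 SGD × 2.77 = 10267.559 BRL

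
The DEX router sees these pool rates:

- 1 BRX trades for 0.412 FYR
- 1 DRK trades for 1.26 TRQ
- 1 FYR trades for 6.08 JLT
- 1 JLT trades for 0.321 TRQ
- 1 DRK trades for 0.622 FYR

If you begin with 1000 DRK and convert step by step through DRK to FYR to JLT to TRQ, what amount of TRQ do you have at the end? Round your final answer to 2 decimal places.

1213.94

1000 DRK × 0.622 = 622 FYR
622 FYR × 6.08 = 3781.76 JLT
3781.76 JLT × 0.321 = 1213.94496 TRQ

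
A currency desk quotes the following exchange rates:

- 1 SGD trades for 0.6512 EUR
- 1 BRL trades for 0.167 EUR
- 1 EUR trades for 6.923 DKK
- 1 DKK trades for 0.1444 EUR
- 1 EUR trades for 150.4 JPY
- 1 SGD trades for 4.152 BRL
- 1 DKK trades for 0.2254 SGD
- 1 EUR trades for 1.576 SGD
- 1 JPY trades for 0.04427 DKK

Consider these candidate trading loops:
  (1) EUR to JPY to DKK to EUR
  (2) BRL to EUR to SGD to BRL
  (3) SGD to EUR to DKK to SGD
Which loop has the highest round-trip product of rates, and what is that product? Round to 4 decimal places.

(1) 150.4 × 0.04427 × 0.1444 = 0.96145
(2) 0.167 × 1.576 × 4.152 = 1.09277
(3) 0.6512 × 6.923 × 0.2254 = 1.01616
Highest is cycle (2) at 1.0928 (>1, arbitrage).

1.0928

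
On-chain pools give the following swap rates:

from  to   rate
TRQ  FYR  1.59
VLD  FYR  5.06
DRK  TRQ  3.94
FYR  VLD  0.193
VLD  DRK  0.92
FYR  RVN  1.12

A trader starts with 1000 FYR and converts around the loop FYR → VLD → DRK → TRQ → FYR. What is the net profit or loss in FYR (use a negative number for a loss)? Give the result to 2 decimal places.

1000 FYR × 0.193 = 193 VLD
193 VLD × 0.92 = 177.56 DRK
177.56 DRK × 3.94 = 699.5864 TRQ
699.5864 TRQ × 1.59 = 1112.342376 FYR
Net change: 1112.342376 − 1000 = 112.342376 FYR

112.34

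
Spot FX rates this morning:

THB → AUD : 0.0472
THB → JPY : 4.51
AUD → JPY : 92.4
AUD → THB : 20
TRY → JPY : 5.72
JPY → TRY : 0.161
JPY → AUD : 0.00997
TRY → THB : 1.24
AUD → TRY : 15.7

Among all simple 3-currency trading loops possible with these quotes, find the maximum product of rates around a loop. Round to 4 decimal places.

0.9189

AUD→TRY→THB→AUD: 15.7 × 1.24 × 0.0472 = 0.91889
JPY→TRY→THB→JPY: 0.161 × 1.24 × 4.51 = 0.90038
JPY→AUD→THB→JPY: 0.00997 × 20 × 4.51 = 0.89929
JPY→AUD→TRY→JPY: 0.00997 × 15.7 × 5.72 = 0.89535
Maximum is AUD→TRY→THB→AUD at 0.9189; no arbitrage — every cycle loses value.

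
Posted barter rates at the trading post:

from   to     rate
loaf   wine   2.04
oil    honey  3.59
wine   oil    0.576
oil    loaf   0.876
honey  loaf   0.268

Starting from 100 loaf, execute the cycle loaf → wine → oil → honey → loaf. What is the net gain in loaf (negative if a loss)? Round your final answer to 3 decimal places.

13.053

100 loaf × 2.04 = 204 wine
204 wine × 0.576 = 117.504 oil
117.504 oil × 3.59 = 421.83936 honey
421.83936 honey × 0.268 = 113.05294848 loaf
Net change: 113.05294848 − 100 = 13.05294848 loaf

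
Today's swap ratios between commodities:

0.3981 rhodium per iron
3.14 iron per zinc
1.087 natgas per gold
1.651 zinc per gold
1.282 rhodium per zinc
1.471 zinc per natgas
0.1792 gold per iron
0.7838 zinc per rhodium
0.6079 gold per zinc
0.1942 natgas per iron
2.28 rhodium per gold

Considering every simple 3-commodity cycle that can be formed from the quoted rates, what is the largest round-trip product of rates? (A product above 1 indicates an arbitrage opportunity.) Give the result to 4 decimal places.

1.0864

gold→rhodium→zinc→gold: 2.28 × 0.7838 × 0.6079 = 1.08636
rhodium→zinc→iron→rhodium: 0.7838 × 3.14 × 0.3981 = 0.97978
gold→natgas→zinc→gold: 1.087 × 1.471 × 0.6079 = 0.97202
gold→zinc→iron→gold: 1.651 × 3.14 × 0.1792 = 0.92900
natgas→zinc→iron→natgas: 1.471 × 3.14 × 0.1942 = 0.89700
Maximum is gold→rhodium→zinc→gold at 1.0864; arbitrage exists.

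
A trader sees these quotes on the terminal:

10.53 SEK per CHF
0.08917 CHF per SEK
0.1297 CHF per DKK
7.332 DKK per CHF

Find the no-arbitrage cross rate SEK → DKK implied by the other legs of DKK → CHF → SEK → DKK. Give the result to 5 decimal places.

Known legs of the cycle: 0.1297 × 10.53 = 1.365741
For no arbitrage the full-cycle product must be 1, so the missing rate is 1 / 1.365741 ≈ 0.7322033.

0.73220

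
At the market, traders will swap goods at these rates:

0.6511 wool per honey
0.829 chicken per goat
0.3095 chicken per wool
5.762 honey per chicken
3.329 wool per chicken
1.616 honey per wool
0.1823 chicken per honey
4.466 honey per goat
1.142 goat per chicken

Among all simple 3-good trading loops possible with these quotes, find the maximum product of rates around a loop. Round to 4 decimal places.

chicken→honey→wool→chicken: 5.762 × 0.6511 × 0.3095 = 1.16113
chicken→wool→honey→chicken: 3.329 × 1.616 × 0.1823 = 0.98071
chicken→goat→honey→chicken: 1.142 × 4.466 × 0.1823 = 0.92976
Maximum is chicken→honey→wool→chicken at 1.1611; arbitrage exists.

1.1611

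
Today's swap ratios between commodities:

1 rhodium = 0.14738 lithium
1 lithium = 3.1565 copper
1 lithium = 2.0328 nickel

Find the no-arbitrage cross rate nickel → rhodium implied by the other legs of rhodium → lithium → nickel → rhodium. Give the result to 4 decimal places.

3.3378

Known legs of the cycle: 0.14738 × 2.0328 = 0.299594064
For no arbitrage the full-cycle product must be 1, so the missing rate is 1 / 0.299594064 ≈ 3.337850.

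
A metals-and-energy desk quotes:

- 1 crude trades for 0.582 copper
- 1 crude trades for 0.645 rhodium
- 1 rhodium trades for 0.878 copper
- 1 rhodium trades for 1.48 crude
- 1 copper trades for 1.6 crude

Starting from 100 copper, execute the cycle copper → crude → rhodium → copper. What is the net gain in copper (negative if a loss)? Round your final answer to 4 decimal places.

-9.3904

100 copper × 1.6 = 160 crude
160 crude × 0.645 = 103.2 rhodium
103.2 rhodium × 0.878 = 90.6096 copper
Net change: 90.6096 − 100 = -9.3904 copper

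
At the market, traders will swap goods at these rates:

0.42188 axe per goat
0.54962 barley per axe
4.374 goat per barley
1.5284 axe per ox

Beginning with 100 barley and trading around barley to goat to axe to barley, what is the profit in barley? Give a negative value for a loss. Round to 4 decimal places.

100 barley × 4.374 = 437.4 goat
437.4 goat × 0.42188 = 184.530312 axe
184.530312 axe × 0.54962 = 101.42155008144 barley
Net change: 101.42155008144 − 100 = 1.42155008144 barley

1.4216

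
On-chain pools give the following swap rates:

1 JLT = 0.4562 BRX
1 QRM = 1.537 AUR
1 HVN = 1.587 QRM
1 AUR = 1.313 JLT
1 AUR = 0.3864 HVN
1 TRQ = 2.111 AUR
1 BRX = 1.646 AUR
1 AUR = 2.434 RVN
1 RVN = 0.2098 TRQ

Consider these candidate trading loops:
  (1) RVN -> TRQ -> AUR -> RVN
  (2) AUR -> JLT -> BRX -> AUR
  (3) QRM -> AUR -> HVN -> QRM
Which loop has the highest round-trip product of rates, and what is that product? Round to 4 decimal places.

(1) 0.2098 × 2.111 × 2.434 = 1.07799
(2) 1.313 × 0.4562 × 1.646 = 0.98594
(3) 1.537 × 0.3864 × 1.587 = 0.94251
Highest is cycle (1) at 1.0780 (>1, arbitrage).

1.0780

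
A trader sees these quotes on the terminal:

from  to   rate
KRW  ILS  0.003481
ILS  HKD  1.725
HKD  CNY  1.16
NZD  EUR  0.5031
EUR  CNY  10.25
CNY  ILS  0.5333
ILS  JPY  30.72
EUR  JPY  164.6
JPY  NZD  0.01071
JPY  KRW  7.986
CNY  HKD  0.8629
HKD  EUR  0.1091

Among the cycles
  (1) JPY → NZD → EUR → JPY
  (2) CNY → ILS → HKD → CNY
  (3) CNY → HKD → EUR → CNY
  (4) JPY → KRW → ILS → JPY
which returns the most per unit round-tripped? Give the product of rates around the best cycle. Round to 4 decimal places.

1.0671

(1) 0.01071 × 0.5031 × 164.6 = 0.88690
(2) 0.5333 × 1.725 × 1.16 = 1.06713
(3) 0.8629 × 0.1091 × 10.25 = 0.96496
(4) 7.986 × 0.003481 × 30.72 = 0.85399
Highest is cycle (2) at 1.0671 (>1, arbitrage).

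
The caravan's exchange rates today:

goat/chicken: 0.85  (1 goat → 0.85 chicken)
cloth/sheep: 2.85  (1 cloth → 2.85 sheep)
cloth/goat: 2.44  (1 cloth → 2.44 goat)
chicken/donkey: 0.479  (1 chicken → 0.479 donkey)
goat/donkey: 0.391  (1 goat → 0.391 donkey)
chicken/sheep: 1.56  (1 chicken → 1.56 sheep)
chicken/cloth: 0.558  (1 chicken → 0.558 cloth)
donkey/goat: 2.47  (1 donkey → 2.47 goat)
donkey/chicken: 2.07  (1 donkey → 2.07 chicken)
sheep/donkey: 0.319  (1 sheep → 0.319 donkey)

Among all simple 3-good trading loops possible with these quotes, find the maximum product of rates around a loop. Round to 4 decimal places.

chicken→cloth→goat→chicken: 0.558 × 2.44 × 0.85 = 1.15729
chicken→sheep→donkey→chicken: 1.56 × 0.319 × 2.07 = 1.03011
chicken→donkey→goat→chicken: 0.479 × 2.47 × 0.85 = 1.00566
Maximum is chicken→cloth→goat→chicken at 1.1573; arbitrage exists.

1.1573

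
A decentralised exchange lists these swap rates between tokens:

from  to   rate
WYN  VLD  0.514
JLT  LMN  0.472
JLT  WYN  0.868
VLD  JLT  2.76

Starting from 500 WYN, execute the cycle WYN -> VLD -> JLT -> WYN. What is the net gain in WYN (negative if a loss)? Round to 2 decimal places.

500 WYN × 0.514 = 257 VLD
257 VLD × 2.76 = 709.32 JLT
709.32 JLT × 0.868 = 615.68976 WYN
Net change: 615.68976 − 500 = 115.68976 WYN

115.69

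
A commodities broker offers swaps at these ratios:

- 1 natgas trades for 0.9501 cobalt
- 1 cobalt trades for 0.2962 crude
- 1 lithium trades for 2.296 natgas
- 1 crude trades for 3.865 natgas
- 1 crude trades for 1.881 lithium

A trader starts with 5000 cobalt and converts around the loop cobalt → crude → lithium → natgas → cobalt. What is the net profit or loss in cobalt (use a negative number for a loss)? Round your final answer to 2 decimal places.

5000 cobalt × 0.2962 = 1481 crude
1481 crude × 1.881 = 2785.761 lithium
2785.761 lithium × 2.296 = 6396.107256 natgas
6396.107256 natgas × 0.9501 = 6076.9415039256 cobalt
Net change: 6076.9415039256 − 5000 = 1076.9415039256 cobalt

1076.94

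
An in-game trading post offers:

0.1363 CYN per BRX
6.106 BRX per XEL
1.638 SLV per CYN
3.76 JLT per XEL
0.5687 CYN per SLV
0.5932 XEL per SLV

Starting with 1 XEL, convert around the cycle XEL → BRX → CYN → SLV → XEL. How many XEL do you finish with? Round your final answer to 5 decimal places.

0.80866

1 XEL × 6.106 = 6.106 BRX
6.106 BRX × 0.1363 = 0.8322478 CYN
0.8322478 CYN × 1.638 = 1.3632218964 SLV
1.3632218964 SLV × 0.5932 = 0.80866322894448 XEL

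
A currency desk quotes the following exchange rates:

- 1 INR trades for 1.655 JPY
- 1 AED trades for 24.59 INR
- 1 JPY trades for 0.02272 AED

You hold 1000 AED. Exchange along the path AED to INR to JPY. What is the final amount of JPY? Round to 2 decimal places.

1000 AED × 24.59 = 24590 INR
24590 INR × 1.655 = 40696.45 JPY

40696.45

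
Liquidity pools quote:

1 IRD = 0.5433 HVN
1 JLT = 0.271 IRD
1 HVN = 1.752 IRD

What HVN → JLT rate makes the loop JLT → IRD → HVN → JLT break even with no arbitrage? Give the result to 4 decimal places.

Known legs of the cycle: 0.271 × 0.5433 = 0.1472343
For no arbitrage the full-cycle product must be 1, so the missing rate is 1 / 0.1472343 ≈ 6.791896.

6.7919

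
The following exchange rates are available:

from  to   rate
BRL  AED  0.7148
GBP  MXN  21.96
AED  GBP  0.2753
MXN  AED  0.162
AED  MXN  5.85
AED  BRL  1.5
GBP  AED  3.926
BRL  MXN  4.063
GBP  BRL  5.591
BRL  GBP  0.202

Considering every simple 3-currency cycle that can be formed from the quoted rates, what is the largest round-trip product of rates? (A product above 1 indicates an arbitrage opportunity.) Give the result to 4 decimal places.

1.1896

AED→BRL→GBP→AED: 1.5 × 0.202 × 3.926 = 1.18958
AED→GBP→BRL→AED: 0.2753 × 5.591 × 0.7148 = 1.10022
AED→BRL→MXN→AED: 1.5 × 4.063 × 0.162 = 0.98731
AED→GBP→MXN→AED: 0.2753 × 21.96 × 0.162 = 0.97939
Maximum is AED→BRL→GBP→AED at 1.1896; arbitrage exists.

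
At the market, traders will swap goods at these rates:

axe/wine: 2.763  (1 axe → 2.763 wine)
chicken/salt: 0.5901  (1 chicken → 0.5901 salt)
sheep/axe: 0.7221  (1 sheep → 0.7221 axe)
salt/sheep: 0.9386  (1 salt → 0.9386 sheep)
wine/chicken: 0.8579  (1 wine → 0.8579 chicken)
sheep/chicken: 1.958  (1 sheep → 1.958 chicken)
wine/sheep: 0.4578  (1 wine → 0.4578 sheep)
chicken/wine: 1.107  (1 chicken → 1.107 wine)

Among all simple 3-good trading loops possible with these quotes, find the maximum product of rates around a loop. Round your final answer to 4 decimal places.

chicken→salt→sheep→chicken: 0.5901 × 0.9386 × 1.958 = 1.08447
chicken→wine→sheep→chicken: 1.107 × 0.4578 × 1.958 = 0.99228
axe→wine→sheep→axe: 2.763 × 0.4578 × 0.7221 = 0.91339
Maximum is chicken→salt→sheep→chicken at 1.0845; arbitrage exists.

1.0845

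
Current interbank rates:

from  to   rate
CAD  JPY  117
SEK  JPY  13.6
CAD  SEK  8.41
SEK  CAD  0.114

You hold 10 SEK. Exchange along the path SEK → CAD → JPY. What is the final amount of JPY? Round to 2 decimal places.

10 SEK × 0.114 = 1.14 CAD
1.14 CAD × 117 = 133.38 JPY

133.38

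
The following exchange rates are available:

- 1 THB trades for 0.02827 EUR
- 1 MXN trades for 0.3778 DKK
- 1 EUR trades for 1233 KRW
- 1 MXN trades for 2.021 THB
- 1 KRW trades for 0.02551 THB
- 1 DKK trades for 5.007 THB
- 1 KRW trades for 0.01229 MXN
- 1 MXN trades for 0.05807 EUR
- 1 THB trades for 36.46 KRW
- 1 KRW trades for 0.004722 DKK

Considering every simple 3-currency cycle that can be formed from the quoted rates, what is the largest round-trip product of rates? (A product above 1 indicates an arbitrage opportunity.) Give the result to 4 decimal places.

0.9056

KRW→MXN→THB→KRW: 0.01229 × 2.021 × 36.46 = 0.90560
EUR→KRW→THB→EUR: 1233 × 0.02551 × 0.02827 = 0.88920
EUR→KRW→MXN→EUR: 1233 × 0.01229 × 0.05807 = 0.87997
DKK→THB→KRW→DKK: 5.007 × 36.46 × 0.004722 = 0.86203
Maximum is KRW→MXN→THB→KRW at 0.9056; no arbitrage — every cycle loses value.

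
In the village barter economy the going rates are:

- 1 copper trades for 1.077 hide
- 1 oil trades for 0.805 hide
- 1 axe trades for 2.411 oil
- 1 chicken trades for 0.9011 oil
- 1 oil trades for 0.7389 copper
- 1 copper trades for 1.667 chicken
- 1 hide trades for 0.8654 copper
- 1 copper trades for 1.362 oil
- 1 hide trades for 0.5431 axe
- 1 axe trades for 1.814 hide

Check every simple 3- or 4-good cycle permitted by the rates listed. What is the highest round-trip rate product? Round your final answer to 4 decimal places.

1.1099

copper→chicken→oil→copper: 1.667 × 0.9011 × 0.7389 = 1.10993
hide→axe→oil→hide: 0.5431 × 2.411 × 0.805 = 1.05408
copper→chicken→oil→hide→copper: 1.667 × 0.9011 × 0.805 × 0.8654 = 1.04646
copper→hide→axe→oil→copper: 1.077 × 0.5431 × 2.411 × 0.7389 = 1.04203
copper→oil→hide→copper: 1.362 × 0.805 × 0.8654 = 0.94883
Maximum is copper→chicken→oil→copper at 1.1099; arbitrage exists.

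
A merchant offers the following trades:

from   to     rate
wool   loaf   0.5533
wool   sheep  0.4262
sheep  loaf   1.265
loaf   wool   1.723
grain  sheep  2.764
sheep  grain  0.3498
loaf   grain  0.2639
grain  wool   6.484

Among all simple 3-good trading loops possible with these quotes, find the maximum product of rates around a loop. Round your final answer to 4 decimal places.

wool→sheep→grain→wool: 0.4262 × 0.3498 × 6.484 = 0.96667
wool→loaf→grain→wool: 0.5533 × 0.2639 × 6.484 = 0.94677
wool→sheep→loaf→wool: 0.4262 × 1.265 × 1.723 = 0.92894
grain→sheep→loaf→grain: 2.764 × 1.265 × 0.2639 = 0.92272
Maximum is wool→sheep→grain→wool at 0.9667; no arbitrage — every cycle loses value.

0.9667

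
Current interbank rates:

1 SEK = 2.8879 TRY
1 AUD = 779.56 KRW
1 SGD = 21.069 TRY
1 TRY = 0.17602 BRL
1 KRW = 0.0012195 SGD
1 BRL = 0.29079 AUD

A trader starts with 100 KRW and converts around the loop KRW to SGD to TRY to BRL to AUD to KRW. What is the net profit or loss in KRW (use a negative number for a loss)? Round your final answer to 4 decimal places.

100 KRW × 0.0012195 = 0.12195 SGD
0.12195 SGD × 21.069 = 2.56936455 TRY
2.56936455 TRY × 0.17602 = 0.452259548091 BRL
0.452259548091 BRL × 0.29079 = 0.13151255398938189 AUD
0.13151255398938189 AUD × 779.56 = 102.5219265879625461684 KRW
Net change: 102.5219265879625461684 − 100 = 2.5219265879625461684 KRW

2.5219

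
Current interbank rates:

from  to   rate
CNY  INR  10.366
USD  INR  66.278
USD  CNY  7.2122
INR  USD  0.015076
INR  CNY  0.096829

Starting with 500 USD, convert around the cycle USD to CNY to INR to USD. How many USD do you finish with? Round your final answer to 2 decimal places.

500 USD × 7.2122 = 3606.1 CNY
3606.1 CNY × 10.366 = 37380.8326 INR
37380.8326 INR × 0.015076 = 563.5534322776 USD

563.55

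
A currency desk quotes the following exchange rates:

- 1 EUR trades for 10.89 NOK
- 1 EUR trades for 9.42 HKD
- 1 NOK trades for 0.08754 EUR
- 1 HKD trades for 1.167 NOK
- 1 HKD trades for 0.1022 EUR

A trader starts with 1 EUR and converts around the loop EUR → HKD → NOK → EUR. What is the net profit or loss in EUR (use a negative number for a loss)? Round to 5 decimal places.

1 EUR × 9.42 = 9.42 HKD
9.42 HKD × 1.167 = 10.99314 NOK
10.99314 NOK × 0.08754 = 0.9623394756 EUR
Net change: 0.9623394756 − 1 = -0.0376605244 EUR

-0.03766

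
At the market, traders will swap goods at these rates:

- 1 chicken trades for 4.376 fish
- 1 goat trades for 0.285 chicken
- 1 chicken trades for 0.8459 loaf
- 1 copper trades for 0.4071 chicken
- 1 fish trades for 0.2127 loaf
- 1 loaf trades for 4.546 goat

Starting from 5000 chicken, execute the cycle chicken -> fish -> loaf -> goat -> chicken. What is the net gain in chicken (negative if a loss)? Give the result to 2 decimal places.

1029.61

5000 chicken × 4.376 = 21880 fish
21880 fish × 0.2127 = 4653.876 loaf
4653.876 loaf × 4.546 = 21156.520296 goat
21156.520296 goat × 0.285 = 6029.60828436 chicken
Net change: 6029.60828436 − 5000 = 1029.60828436 chicken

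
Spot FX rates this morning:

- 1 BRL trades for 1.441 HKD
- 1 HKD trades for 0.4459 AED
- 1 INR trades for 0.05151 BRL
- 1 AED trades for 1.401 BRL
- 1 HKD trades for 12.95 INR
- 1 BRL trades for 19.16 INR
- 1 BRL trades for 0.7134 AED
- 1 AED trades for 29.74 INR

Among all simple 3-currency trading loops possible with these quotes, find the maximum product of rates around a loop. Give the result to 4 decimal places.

1.0929

BRL→AED→INR→BRL: 0.7134 × 29.74 × 0.05151 = 1.09286
BRL→HKD→INR→BRL: 1.441 × 12.95 × 0.05151 = 0.96123
BRL→HKD→AED→BRL: 1.441 × 0.4459 × 1.401 = 0.90020
Maximum is BRL→AED→INR→BRL at 1.0929; arbitrage exists.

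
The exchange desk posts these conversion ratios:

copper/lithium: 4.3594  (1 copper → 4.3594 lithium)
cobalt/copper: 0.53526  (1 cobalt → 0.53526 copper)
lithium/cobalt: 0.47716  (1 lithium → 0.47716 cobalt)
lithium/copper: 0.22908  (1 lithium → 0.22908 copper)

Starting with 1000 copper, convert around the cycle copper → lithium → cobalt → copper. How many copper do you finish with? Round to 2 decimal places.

1000 copper × 4.3594 = 4359.4 lithium
4359.4 lithium × 0.47716 = 2080.131304 cobalt
2080.131304 cobalt × 0.53526 = 1113.41108177904 copper

1113.41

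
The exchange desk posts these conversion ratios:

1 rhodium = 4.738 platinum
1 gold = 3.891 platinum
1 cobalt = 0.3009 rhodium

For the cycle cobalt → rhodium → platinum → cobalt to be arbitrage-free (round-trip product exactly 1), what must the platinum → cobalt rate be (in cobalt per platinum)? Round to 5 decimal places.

0.70143

Known legs of the cycle: 0.3009 × 4.738 = 1.4256642
For no arbitrage the full-cycle product must be 1, so the missing rate is 1 / 1.4256642 ≈ 0.7014274.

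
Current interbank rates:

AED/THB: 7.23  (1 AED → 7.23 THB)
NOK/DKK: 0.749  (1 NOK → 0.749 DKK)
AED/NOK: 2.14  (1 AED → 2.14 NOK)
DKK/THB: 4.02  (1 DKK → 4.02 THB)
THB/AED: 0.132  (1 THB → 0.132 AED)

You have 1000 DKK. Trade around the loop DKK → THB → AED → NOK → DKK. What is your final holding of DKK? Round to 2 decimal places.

1000 DKK × 4.02 = 4020 THB
4020 THB × 0.132 = 530.64 AED
530.64 AED × 2.14 = 1135.5696 NOK
1135.5696 NOK × 0.749 = 850.5416304 DKK

850.54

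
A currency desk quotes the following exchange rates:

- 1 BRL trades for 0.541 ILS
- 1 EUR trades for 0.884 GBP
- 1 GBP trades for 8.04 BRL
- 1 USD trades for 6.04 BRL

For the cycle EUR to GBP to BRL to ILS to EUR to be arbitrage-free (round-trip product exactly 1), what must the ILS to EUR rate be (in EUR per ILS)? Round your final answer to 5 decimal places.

0.26007

Known legs of the cycle: 0.884 × 8.04 × 0.541 = 3.84508176
For no arbitrage the full-cycle product must be 1, so the missing rate is 1 / 3.84508176 ≈ 0.2600725.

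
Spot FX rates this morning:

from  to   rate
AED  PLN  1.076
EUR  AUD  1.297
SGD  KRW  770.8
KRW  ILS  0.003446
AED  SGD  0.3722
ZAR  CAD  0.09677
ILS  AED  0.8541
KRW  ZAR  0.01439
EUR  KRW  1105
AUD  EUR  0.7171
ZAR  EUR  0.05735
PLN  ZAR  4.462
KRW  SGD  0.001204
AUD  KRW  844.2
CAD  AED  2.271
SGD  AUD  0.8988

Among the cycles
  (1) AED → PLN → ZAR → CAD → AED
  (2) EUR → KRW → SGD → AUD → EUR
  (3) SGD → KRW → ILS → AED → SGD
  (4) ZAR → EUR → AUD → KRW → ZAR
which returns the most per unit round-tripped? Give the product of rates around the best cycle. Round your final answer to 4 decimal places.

1.0551

(1) 1.076 × 4.462 × 0.09677 × 2.271 = 1.05511
(2) 1105 × 0.001204 × 0.8988 × 0.7171 = 0.85749
(3) 770.8 × 0.003446 × 0.8541 × 0.3722 = 0.84439
(4) 0.05735 × 1.297 × 844.2 × 0.01439 = 0.90361
Highest is cycle (1) at 1.0551 (>1, arbitrage).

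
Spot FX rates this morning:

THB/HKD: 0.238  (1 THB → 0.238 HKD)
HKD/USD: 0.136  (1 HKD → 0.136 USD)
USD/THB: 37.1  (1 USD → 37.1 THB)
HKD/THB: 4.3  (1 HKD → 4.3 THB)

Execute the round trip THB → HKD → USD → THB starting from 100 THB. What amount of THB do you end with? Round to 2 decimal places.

120.09

100 THB × 0.238 = 23.8 HKD
23.8 HKD × 0.136 = 3.2368 USD
3.2368 USD × 37.1 = 120.08528 THB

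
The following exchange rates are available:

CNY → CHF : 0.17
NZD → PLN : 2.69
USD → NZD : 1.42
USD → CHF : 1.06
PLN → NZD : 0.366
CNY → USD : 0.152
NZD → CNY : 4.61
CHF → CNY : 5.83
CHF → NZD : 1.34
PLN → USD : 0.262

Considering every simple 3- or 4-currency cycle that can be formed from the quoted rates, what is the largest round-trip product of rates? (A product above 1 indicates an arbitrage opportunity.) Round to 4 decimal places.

NZD→CNY→CHF→NZD: 4.61 × 0.17 × 1.34 = 1.05016
NZD→PLN→USD→CHF→NZD: 2.69 × 0.262 × 1.06 × 1.34 = 1.00107
NZD→PLN→USD→NZD: 2.69 × 0.262 × 1.42 = 1.00079
NZD→CNY→USD→CHF→NZD: 4.61 × 0.152 × 1.06 × 1.34 = 0.99530
NZD→CNY→USD→NZD: 4.61 × 0.152 × 1.42 = 0.99502
CNY→USD→CHF→CNY: 0.152 × 1.06 × 5.83 = 0.93933
Maximum is NZD→CNY→CHF→NZD at 1.0502; arbitrage exists.

1.0502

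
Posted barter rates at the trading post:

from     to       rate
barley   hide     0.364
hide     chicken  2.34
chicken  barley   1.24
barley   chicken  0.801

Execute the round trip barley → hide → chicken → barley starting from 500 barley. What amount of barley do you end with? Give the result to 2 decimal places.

500 barley × 0.364 = 182 hide
182 hide × 2.34 = 425.88 chicken
425.88 chicken × 1.24 = 528.0912 barley

528.09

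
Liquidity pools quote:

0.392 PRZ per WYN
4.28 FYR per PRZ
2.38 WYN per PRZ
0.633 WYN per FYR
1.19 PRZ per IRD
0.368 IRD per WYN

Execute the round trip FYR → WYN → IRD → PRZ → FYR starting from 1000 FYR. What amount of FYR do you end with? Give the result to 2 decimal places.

1186.43

1000 FYR × 0.633 = 633 WYN
633 WYN × 0.368 = 232.944 IRD
232.944 IRD × 1.19 = 277.20336 PRZ
277.20336 PRZ × 4.28 = 1186.4303808 FYR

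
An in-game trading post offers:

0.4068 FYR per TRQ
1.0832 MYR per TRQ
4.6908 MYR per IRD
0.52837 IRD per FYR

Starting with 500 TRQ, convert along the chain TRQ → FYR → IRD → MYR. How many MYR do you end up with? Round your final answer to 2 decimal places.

500 TRQ × 0.4068 = 203.4 FYR
203.4 FYR × 0.52837 = 107.470458 IRD
107.470458 IRD × 4.6908 = 504.1224243864 MYR

504.12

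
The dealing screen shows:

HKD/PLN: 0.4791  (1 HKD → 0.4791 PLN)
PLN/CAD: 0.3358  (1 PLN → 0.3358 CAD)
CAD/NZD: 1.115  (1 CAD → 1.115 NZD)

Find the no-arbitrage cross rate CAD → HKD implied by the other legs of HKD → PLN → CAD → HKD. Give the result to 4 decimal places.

6.2157

Known legs of the cycle: 0.4791 × 0.3358 = 0.16088178
For no arbitrage the full-cycle product must be 1, so the missing rate is 1 / 0.16088178 ≈ 6.215744.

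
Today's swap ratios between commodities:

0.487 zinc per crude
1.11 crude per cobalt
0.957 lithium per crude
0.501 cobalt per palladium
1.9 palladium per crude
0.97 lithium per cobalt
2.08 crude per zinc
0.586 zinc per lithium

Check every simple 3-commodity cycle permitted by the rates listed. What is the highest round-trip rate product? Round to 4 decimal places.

zinc→crude→lithium→zinc: 2.08 × 0.957 × 0.586 = 1.16647
cobalt→crude→palladium→cobalt: 1.11 × 1.9 × 0.501 = 1.05661
Maximum is zinc→crude→lithium→zinc at 1.1665; arbitrage exists.

1.1665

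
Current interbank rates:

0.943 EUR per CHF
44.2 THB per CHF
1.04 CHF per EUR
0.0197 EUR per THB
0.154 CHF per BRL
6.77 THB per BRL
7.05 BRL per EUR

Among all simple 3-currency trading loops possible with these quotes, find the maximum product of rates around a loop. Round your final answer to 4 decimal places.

1.0238

CHF→EUR→BRL→CHF: 0.943 × 7.05 × 0.154 = 1.02382
BRL→THB→EUR→BRL: 6.77 × 0.0197 × 7.05 = 0.94025
CHF→THB→EUR→CHF: 44.2 × 0.0197 × 1.04 = 0.90557
Maximum is CHF→EUR→BRL→CHF at 1.0238; arbitrage exists.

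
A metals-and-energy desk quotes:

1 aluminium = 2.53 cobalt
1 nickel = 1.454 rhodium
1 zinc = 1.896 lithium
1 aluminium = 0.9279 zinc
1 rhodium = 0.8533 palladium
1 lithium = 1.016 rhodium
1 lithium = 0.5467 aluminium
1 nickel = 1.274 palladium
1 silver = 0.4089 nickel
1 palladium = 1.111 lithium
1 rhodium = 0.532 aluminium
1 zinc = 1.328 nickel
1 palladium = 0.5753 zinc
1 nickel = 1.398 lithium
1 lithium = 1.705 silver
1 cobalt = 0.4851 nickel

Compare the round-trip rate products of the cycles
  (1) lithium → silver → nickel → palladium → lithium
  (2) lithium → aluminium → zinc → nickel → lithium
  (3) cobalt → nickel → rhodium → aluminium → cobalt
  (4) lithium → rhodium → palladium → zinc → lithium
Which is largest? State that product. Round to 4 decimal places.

0.9868

(1) 1.705 × 0.4089 × 1.274 × 1.111 = 0.98679
(2) 0.5467 × 0.9279 × 1.328 × 1.398 = 0.94179
(3) 0.4851 × 1.454 × 0.532 × 2.53 = 0.94935
(4) 1.016 × 0.8533 × 0.5753 × 1.896 = 0.94565
Highest is cycle (1) at 0.9868 (≤1, no arbitrage).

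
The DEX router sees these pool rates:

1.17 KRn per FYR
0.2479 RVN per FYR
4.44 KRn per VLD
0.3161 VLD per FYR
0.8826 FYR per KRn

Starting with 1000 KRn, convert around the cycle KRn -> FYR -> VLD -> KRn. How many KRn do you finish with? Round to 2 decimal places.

1238.71

1000 KRn × 0.8826 = 882.6 FYR
882.6 FYR × 0.3161 = 278.98986 VLD
278.98986 VLD × 4.44 = 1238.7149784 KRn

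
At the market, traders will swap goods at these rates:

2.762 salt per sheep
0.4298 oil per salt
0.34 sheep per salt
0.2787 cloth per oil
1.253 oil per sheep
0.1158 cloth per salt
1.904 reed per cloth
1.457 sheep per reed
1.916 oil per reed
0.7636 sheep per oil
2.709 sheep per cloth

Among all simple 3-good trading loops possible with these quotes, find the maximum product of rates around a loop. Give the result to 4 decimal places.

cloth→reed→oil→cloth: 1.904 × 1.916 × 0.2787 = 1.01672
cloth→sheep→oil→cloth: 2.709 × 1.253 × 0.2787 = 0.94601
oil→sheep→salt→oil: 0.7636 × 2.762 × 0.4298 = 0.90648
cloth→sheep→salt→cloth: 2.709 × 2.762 × 0.1158 = 0.86645
Maximum is cloth→reed→oil→cloth at 1.0167; arbitrage exists.

1.0167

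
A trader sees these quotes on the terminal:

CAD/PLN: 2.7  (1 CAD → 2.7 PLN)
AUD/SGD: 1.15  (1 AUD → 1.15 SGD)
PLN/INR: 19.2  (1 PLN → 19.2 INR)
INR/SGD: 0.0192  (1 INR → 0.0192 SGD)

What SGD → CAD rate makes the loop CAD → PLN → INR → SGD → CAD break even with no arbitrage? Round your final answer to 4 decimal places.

Known legs of the cycle: 2.7 × 19.2 × 0.0192 = 0.995328
For no arbitrage the full-cycle product must be 1, so the missing rate is 1 / 0.995328 ≈ 1.004694.

1.0047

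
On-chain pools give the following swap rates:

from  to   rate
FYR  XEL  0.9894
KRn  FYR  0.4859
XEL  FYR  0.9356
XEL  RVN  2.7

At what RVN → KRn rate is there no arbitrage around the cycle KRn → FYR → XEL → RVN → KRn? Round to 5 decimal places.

Known legs of the cycle: 0.4859 × 0.9894 × 2.7 = 1.298023542
For no arbitrage the full-cycle product must be 1, so the missing rate is 1 / 1.298023542 ≈ 0.7704021.

0.77040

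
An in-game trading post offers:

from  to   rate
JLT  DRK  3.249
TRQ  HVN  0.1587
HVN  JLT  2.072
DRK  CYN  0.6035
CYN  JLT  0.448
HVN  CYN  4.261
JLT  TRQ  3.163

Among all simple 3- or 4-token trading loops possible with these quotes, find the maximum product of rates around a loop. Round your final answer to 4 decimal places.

HVN→JLT→TRQ→HVN: 2.072 × 3.163 × 0.1587 = 1.04008
HVN→CYN→JLT→TRQ→HVN: 4.261 × 0.448 × 3.163 × 0.1587 = 0.95822
CYN→JLT→DRK→CYN: 0.448 × 3.249 × 0.6035 = 0.87843
Maximum is HVN→JLT→TRQ→HVN at 1.0401; arbitrage exists.

1.0401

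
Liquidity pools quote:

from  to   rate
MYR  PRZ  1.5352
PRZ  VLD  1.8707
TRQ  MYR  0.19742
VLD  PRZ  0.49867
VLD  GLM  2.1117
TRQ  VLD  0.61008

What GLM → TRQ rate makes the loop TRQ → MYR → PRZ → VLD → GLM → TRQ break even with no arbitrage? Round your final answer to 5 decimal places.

Known legs of the cycle: 0.19742 × 1.5352 × 1.8707 × 2.1117 = 1.19727103365373296
For no arbitrage the full-cycle product must be 1, so the missing rate is 1 / 1.19727103365373296 ≈ 0.8352328.

0.83523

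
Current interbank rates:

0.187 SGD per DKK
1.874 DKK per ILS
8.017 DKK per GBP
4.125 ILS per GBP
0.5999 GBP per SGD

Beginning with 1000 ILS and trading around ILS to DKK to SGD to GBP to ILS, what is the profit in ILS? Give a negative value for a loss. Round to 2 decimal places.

1000 ILS × 1.874 = 1874 DKK
1874 DKK × 0.187 = 350.438 SGD
350.438 SGD × 0.5999 = 210.2277562 GBP
210.2277562 GBP × 4.125 = 867.189494325 ILS
Net change: 867.189494325 − 1000 = -132.810505675 ILS

-132.81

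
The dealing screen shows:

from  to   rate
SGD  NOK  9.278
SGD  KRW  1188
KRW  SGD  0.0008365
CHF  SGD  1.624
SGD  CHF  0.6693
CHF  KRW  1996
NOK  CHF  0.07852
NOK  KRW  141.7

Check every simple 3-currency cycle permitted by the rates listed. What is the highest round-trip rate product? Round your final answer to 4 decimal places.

NOK→CHF→SGD→NOK: 0.07852 × 1.624 × 9.278 = 1.18310
KRW→SGD→CHF→KRW: 0.0008365 × 0.6693 × 1996 = 1.11750
NOK→KRW→SGD→NOK: 141.7 × 0.0008365 × 9.278 = 1.09974
Maximum is NOK→CHF→SGD→NOK at 1.1831; arbitrage exists.

1.1831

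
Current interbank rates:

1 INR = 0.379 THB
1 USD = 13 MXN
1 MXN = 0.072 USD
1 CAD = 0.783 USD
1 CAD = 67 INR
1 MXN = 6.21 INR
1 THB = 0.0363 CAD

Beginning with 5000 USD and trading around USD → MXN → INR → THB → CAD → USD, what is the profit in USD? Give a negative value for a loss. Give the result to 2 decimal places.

-651.77

5000 USD × 13 = 65000 MXN
65000 MXN × 6.21 = 403650 INR
403650 INR × 0.379 = 152983.35 THB
152983.35 THB × 0.0363 = 5553.295605 CAD
5553.295605 CAD × 0.783 = 4348.230458715 USD
Net change: 4348.230458715 − 5000 = -651.769541285 USD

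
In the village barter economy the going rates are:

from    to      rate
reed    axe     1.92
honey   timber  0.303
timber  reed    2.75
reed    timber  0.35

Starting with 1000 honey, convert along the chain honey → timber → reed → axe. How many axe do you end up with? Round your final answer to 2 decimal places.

1599.84

1000 honey × 0.303 = 303 timber
303 timber × 2.75 = 833.25 reed
833.25 reed × 1.92 = 1599.84 axe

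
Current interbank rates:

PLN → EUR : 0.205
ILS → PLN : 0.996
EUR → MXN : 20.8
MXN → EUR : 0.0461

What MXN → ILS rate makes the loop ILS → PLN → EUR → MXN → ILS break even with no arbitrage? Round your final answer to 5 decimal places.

Known legs of the cycle: 0.996 × 0.205 × 20.8 = 4.246944
For no arbitrage the full-cycle product must be 1, so the missing rate is 1 / 4.246944 ≈ 0.2354634.

0.23546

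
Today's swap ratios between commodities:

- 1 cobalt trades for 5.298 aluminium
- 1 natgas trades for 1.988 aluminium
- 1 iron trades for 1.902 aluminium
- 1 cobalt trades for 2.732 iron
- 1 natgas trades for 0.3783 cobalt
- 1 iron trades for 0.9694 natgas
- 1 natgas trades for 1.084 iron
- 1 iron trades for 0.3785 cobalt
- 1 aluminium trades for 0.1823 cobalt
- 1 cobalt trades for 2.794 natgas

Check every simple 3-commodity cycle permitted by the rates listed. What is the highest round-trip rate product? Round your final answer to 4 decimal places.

1.1464

cobalt→natgas→iron→cobalt: 2.794 × 1.084 × 0.3785 = 1.14636
aluminium→cobalt→natgas→aluminium: 0.1823 × 2.794 × 1.988 = 1.01258
cobalt→iron→natgas→cobalt: 2.732 × 0.9694 × 0.3783 = 1.00189
aluminium→cobalt→iron→aluminium: 0.1823 × 2.732 × 1.902 = 0.94728
Maximum is cobalt→natgas→iron→cobalt at 1.1464; arbitrage exists.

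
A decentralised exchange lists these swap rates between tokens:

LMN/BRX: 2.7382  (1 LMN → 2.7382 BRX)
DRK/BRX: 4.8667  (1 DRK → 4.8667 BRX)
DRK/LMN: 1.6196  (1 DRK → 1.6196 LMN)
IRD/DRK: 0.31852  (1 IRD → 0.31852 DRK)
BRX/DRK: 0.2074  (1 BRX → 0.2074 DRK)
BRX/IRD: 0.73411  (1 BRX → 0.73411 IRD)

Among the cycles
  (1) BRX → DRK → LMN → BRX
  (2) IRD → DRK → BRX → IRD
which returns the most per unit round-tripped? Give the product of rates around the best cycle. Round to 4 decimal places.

(1) 0.2074 × 1.6196 × 2.7382 = 0.91978
(2) 0.31852 × 4.8667 × 0.73411 = 1.13797
Highest is cycle (2) at 1.1380 (>1, arbitrage).

1.1380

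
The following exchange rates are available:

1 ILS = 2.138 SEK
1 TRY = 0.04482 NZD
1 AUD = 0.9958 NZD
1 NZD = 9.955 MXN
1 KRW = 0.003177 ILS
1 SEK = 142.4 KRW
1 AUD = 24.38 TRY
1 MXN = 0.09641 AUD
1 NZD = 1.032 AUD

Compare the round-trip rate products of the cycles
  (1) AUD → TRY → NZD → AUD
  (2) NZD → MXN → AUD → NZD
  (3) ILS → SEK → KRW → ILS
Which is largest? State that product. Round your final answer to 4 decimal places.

(1) 24.38 × 0.04482 × 1.032 = 1.12768
(2) 9.955 × 0.09641 × 0.9958 = 0.95573
(3) 2.138 × 142.4 × 0.003177 = 0.96724
Highest is cycle (1) at 1.1277 (>1, arbitrage).

1.1277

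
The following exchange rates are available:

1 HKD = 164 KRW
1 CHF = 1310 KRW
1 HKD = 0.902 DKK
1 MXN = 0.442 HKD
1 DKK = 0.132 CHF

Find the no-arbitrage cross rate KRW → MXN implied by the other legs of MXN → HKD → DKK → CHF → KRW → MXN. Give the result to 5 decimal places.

0.01451

Known legs of the cycle: 0.442 × 0.902 × 0.132 × 1310 = 68.94043728
For no arbitrage the full-cycle product must be 1, so the missing rate is 1 / 68.94043728 ≈ 0.0145053.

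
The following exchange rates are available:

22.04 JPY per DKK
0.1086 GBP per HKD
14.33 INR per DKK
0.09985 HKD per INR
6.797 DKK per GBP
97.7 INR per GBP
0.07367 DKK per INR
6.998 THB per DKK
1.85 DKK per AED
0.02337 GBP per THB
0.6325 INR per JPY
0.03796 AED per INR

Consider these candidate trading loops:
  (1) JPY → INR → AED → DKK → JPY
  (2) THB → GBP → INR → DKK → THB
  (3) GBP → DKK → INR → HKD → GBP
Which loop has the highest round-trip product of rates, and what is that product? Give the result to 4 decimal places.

(1) 0.6325 × 0.03796 × 1.85 × 22.04 = 0.97897
(2) 0.02337 × 97.7 × 0.07367 × 6.998 = 1.17711
(3) 6.797 × 14.33 × 0.09985 × 0.1086 = 1.05619
Highest is cycle (2) at 1.1771 (>1, arbitrage).

1.1771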